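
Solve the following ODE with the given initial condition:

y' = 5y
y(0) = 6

General solution: y = Ce^(5x)
Applying IC y(0) = 6:
Particular solution: y = 6e^(5x)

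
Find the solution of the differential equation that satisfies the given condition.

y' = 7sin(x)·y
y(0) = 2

General solution: y = Ce^(-7cos(x))
Applying IC y(0) = 2:
Particular solution: y = 2e^(7(1-cos(x)))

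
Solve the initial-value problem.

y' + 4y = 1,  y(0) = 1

General solution: y = 1/4 + Ce^(-4x)
Applying y(0) = 1: C = 1 - 1/4 = 3/4
Particular solution: y = 1/4 + (3/4)e^(-4x)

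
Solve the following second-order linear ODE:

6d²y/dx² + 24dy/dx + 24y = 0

Characteristic equation: 6r² + 24r + 24 = 0
Divide by 6: r² + 4r + 4 = 0
Factored: (r + 2)² = 0
Repeated root: r = -2
General solution: y = (C₁ + C₂x)e^(-2x)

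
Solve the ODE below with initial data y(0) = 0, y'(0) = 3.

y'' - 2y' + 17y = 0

General solution: y = e^x(C₁cos(4x) + C₂sin(4x))
Complex roots r = 1 ± 4i
Applying ICs: C₁ = 0, C₂ = 3/4
Particular solution: y = e^x((3/4)sin(4x))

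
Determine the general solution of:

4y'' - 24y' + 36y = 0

Characteristic equation: 4r² - 24r + 36 = 0
Divide by 4: r² - 6r + 9 = 0
Factored: (r - 3)² = 0
Repeated root: r = 3
General solution: y = (C₁ + C₂x)e^(3x)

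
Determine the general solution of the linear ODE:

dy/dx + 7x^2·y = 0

Using integrating factor method:

General solution: y = Ce^(-7x^3/3)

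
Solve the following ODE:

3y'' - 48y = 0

Characteristic equation: 3r² - 48 = 0
Divide by 3: r² - 16 = 0
Roots: r = 4, -4 (distinct real)
General solution: y = C₁e^(4x) + C₂e^(-4x)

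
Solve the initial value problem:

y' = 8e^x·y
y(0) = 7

General solution: y = Ce^(8e^x)
Applying IC y(0) = 7:
Particular solution: y = 7e^(8(e^x - 1))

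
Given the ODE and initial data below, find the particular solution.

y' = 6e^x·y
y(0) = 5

General solution: y = Ce^(6e^x)
Applying IC y(0) = 5:
Particular solution: y = 5e^(6(e^x - 1))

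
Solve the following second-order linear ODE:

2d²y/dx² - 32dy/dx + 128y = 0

Characteristic equation: 2r² - 32r + 128 = 0
Divide by 2: r² - 16r + 64 = 0
Factored: (r - 8)² = 0
Repeated root: r = 8
General solution: y = (C₁ + C₂x)e^(8x)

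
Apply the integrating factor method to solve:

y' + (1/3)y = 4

Using integrating factor method:

General solution: y = 12 + Ce^(-x/3)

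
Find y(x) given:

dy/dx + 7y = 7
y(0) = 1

General solution: y = 1 + Ce^(-7x)
Applying y(0) = 1: C = 1 - 1 = 0
Particular solution: y = 1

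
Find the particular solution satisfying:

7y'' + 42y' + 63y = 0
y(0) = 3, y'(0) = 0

General solution: y = (C₁ + C₂x)e^(-3x)
Repeated root r = -3
Applying ICs: C₁ = 3, C₂ = 9
Particular solution: y = (3 + 9x)e^(-3x)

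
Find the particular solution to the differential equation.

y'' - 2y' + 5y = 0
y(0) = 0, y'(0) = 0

General solution: y = e^x(C₁cos(2x) + C₂sin(2x))
Complex roots r = 1 ± 2i
Applying ICs: C₁ = 0, C₂ = 0
Particular solution: y = 0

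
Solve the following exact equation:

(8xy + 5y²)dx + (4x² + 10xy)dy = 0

Verify exactness: ∂M/∂y = ∂N/∂x ✓
Find F(x,y) such that ∂F/∂x = M, ∂F/∂y = N
Solution: 4x²y + 5xy² = C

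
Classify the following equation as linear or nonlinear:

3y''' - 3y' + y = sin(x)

Linear (y and its derivatives appear to the first power only, no products of y terms)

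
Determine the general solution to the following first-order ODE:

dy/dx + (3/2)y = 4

Using integrating factor method:

General solution: y = 8/3 + Ce^(-3x/2)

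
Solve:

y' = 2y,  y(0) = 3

General solution: y = Ce^(2x)
Applying IC y(0) = 3:
Particular solution: y = 3e^(2x)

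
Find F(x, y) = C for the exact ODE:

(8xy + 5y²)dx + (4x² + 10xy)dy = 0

Verify exactness: ∂M/∂y = ∂N/∂x ✓
Find F(x,y) such that ∂F/∂x = M, ∂F/∂y = N
Solution: 4x²y + 5xy² = C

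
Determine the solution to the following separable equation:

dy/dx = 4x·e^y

Separating variables and integrating:
-e^(-y) = 2x² + C

General solution: y = -ln(C - 2x²)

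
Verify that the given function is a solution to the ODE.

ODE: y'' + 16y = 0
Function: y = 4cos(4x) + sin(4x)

Verification:
y'' = -64cos(4x) - 16sin(4x)
y'' + 16y = 0 ✓

Yes, it is a solution.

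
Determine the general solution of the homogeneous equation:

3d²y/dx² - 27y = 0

Characteristic equation: 3r² - 27 = 0
Divide by 3: r² - 9 = 0
Roots: r = 3, -3 (distinct real)
General solution: y = C₁e^(3x) + C₂e^(-3x)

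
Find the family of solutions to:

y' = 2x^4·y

Separating variables and integrating:
ln|y| = 2x^5/5 + C

General solution: y = Ce^(2x^5/5)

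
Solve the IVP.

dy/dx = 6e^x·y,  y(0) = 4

General solution: y = Ce^(6e^x)
Applying IC y(0) = 4:
Particular solution: y = 4e^(6(e^x - 1))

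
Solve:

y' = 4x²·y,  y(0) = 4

General solution: y = Ce^(4x³/3)
Applying IC y(0) = 4:
Particular solution: y = 4e^(4x³/3)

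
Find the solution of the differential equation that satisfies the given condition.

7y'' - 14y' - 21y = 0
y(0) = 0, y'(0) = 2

General solution: y = C₁e^(3x) + C₂e^(-x)
Applying ICs: C₁ = 1/2, C₂ = -1/2
Particular solution: y = (1/2)e^(3x) - (1/2)e^(-x)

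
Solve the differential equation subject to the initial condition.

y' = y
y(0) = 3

General solution: y = Ce^x
Applying IC y(0) = 3:
Particular solution: y = 3e^x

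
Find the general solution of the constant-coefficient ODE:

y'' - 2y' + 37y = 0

Characteristic equation: r² - 2r + 37 = 0
Roots: r = 1 ± 6i (complex conjugates)
General solution: y = e^x(C₁cos(6x) + C₂sin(6x))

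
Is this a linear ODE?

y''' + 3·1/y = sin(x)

No. Nonlinear (1/y term)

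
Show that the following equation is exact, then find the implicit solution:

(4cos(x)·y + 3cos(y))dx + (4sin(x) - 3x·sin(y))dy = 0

Verify exactness: ∂M/∂y = ∂N/∂x ✓
Find F(x,y) such that ∂F/∂x = M, ∂F/∂y = N
Solution: 4sin(x)·y + 3x·cos(y) = C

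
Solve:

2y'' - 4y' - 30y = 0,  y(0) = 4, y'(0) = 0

General solution: y = C₁e^(5x) + C₂e^(-3x)
Applying ICs: C₁ = 3/2, C₂ = 5/2
Particular solution: y = (3/2)e^(5x) + (5/2)e^(-3x)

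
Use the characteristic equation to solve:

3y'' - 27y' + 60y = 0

Characteristic equation: 3r² - 27r + 60 = 0
Divide by 3: r² - 9r + 20 = 0
Roots: r = 4, 5 (distinct real)
General solution: y = C₁e^(4x) + C₂e^(5x)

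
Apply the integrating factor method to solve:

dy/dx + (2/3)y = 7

Using integrating factor method:

General solution: y = 21/2 + Ce^(-2x/3)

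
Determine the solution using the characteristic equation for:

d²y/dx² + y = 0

Characteristic equation: r² + 1 = 0
Roots: r = ±i (complex conjugates)
General solution: y = C₁cos(x) + C₂sin(x)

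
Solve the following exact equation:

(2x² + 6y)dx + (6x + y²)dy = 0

Verify exactness: ∂M/∂y = ∂N/∂x ✓
Find F(x,y) such that ∂F/∂x = M, ∂F/∂y = N
Solution: 2x³/3 + 6xy + y³/3 = C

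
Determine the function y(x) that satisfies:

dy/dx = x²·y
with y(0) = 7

General solution: y = Ce^(x³/3)
Applying IC y(0) = 7:
Particular solution: y = 7e^(x³/3)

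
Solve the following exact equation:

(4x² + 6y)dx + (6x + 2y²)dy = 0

Verify exactness: ∂M/∂y = ∂N/∂x ✓
Find F(x,y) such that ∂F/∂x = M, ∂F/∂y = N
Solution: 4x³/3 + 6xy + 2y³/3 = C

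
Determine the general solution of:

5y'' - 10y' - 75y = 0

Characteristic equation: 5r² - 10r - 75 = 0
Divide by 5: r² - 2r - 15 = 0
Roots: r = 5, -3 (distinct real)
General solution: y = C₁e^(5x) + C₂e^(-3x)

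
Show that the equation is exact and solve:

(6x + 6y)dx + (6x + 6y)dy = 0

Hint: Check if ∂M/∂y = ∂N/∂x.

Verify exactness: ∂M/∂y = ∂N/∂x ✓
Find F(x,y) such that ∂F/∂x = M, ∂F/∂y = N
Solution: 3x² + 6xy + 3y² = C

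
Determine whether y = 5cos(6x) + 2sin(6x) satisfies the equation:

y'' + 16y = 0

Verification:
y'' = -180cos(6x) - 72sin(6x)
y'' + 16y ≠ 0 (frequency mismatch: got 36 instead of 16)

No, it is not a solution.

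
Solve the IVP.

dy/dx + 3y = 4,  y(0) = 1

General solution: y = 4/3 + Ce^(-3x)
Applying y(0) = 1: C = 1 - 4/3 = -1/3
Particular solution: y = 4/3 - (1/3)e^(-3x)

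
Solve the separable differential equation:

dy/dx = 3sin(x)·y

Separating variables and integrating:
ln|y| = -3cos(x) + C

General solution: y = Ce^(-3cos(x))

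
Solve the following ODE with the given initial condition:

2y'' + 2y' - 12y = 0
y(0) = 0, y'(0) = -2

General solution: y = C₁e^(2x) + C₂e^(-3x)
Applying ICs: C₁ = -2/5, C₂ = 2/5
Particular solution: y = -(2/5)e^(2x) + (2/5)e^(-3x)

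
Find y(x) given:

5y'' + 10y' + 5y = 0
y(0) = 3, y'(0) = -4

General solution: y = (C₁ + C₂x)e^(-x)
Repeated root r = -1
Applying ICs: C₁ = 3, C₂ = -1
Particular solution: y = (3 - x)e^(-x)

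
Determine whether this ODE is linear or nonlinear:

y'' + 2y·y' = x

Nonlinear (product y·y')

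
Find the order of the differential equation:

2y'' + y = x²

The order is 2 (highest derivative is of order 2).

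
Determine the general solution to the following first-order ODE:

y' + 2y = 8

Using integrating factor method:

General solution: y = 4 + Ce^(-2x)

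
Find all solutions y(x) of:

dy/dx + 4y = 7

Using integrating factor method:

General solution: y = 7/4 + Ce^(-4x)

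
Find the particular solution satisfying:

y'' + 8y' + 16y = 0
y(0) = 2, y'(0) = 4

General solution: y = (C₁ + C₂x)e^(-4x)
Repeated root r = -4
Applying ICs: C₁ = 2, C₂ = 12
Particular solution: y = (2 + 12x)e^(-4x)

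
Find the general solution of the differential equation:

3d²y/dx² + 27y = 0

Characteristic equation: 3r² + 27 = 0
Divide by 3: r² + 9 = 0
Roots: r = ±3i (complex conjugates)
General solution: y = C₁cos(3x) + C₂sin(3x)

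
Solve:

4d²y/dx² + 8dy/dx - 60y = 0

Characteristic equation: 4r² + 8r - 60 = 0
Divide by 4: r² + 2r - 15 = 0
Roots: r = 3, -5 (distinct real)
General solution: y = C₁e^(3x) + C₂e^(-5x)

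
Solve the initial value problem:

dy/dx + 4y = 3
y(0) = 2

General solution: y = 3/4 + Ce^(-4x)
Applying y(0) = 2: C = 2 - 3/4 = 5/4
Particular solution: y = 3/4 + (5/4)e^(-4x)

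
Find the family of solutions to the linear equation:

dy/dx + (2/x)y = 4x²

Using integrating factor method:

General solution: y = (4/5)x^3 + Cx^(-2)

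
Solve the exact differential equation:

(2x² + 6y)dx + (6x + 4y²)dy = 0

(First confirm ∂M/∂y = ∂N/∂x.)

Verify exactness: ∂M/∂y = ∂N/∂x ✓
Find F(x,y) such that ∂F/∂x = M, ∂F/∂y = N
Solution: 2x³/3 + 6xy + 4y³/3 = C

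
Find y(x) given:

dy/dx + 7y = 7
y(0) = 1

General solution: y = 1 + Ce^(-7x)
Applying y(0) = 1: C = 1 - 1 = 0
Particular solution: y = 1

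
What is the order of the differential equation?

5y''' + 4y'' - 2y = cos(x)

The order is 3 (highest derivative is of order 3).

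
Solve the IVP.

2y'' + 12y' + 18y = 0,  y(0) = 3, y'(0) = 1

General solution: y = (C₁ + C₂x)e^(-3x)
Repeated root r = -3
Applying ICs: C₁ = 3, C₂ = 10
Particular solution: y = (3 + 10x)e^(-3x)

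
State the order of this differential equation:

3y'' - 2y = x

The order is 2 (highest derivative is of order 2).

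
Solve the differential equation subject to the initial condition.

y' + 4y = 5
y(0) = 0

General solution: y = 5/4 + Ce^(-4x)
Applying y(0) = 0: C = 0 - 5/4 = -5/4
Particular solution: y = 5/4 - (5/4)e^(-4x)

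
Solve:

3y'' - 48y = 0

Characteristic equation: 3r² - 48 = 0
Divide by 3: r² - 16 = 0
Roots: r = 4, -4 (distinct real)
General solution: y = C₁e^(4x) + C₂e^(-4x)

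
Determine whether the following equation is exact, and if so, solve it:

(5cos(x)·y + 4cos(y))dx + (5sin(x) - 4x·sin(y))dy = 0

Verify exactness: ∂M/∂y = ∂N/∂x ✓
Find F(x,y) such that ∂F/∂x = M, ∂F/∂y = N
Solution: 5sin(x)·y + 4x·cos(y) = C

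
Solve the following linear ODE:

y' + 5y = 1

Using integrating factor method:

General solution: y = 1/5 + Ce^(-5x)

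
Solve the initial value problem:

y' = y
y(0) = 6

General solution: y = Ce^x
Applying IC y(0) = 6:
Particular solution: y = 6e^x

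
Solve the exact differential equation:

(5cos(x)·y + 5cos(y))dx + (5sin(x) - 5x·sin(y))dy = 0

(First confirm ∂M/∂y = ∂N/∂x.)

Verify exactness: ∂M/∂y = ∂N/∂x ✓
Find F(x,y) such that ∂F/∂x = M, ∂F/∂y = N
Solution: 5sin(x)·y + 5x·cos(y) = C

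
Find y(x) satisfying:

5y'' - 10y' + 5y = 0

Characteristic equation: 5r² - 10r + 5 = 0
Divide by 5: r² - 2r + 1 = 0
Factored: (r - 1)² = 0
Repeated root: r = 1
General solution: y = (C₁ + C₂x)e^x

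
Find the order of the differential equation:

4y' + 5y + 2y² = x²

The order is 1 (highest derivative is of order 1).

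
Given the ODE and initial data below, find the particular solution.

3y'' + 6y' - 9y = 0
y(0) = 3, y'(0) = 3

General solution: y = C₁e^x + C₂e^(-3x)
Applying ICs: C₁ = 3, C₂ = 0
Particular solution: y = 3e^x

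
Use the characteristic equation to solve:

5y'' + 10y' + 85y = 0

Characteristic equation: 5r² + 10r + 85 = 0
Divide by 5: r² + 2r + 17 = 0
Roots: r = -1 ± 4i (complex conjugates)
General solution: y = e^(-x)(C₁cos(4x) + C₂sin(4x))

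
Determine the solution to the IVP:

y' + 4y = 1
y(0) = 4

General solution: y = 1/4 + Ce^(-4x)
Applying y(0) = 4: C = 4 - 1/4 = 15/4
Particular solution: y = 1/4 + (15/4)e^(-4x)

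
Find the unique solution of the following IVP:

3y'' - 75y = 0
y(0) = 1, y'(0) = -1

General solution: y = C₁e^(5x) + C₂e^(-5x)
Applying ICs: C₁ = 2/5, C₂ = 3/5
Particular solution: y = (2/5)e^(5x) + (3/5)e^(-5x)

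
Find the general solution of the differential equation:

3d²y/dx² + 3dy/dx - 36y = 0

Characteristic equation: 3r² + 3r - 36 = 0
Divide by 3: r² + r - 12 = 0
Roots: r = 3, -4 (distinct real)
General solution: y = C₁e^(3x) + C₂e^(-4x)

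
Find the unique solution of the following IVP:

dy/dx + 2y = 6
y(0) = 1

General solution: y = 3 + Ce^(-2x)
Applying y(0) = 1: C = 1 - 3 = -2
Particular solution: y = 3 - 2e^(-2x)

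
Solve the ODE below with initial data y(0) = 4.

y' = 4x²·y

General solution: y = Ce^(4x³/3)
Applying IC y(0) = 4:
Particular solution: y = 4e^(4x³/3)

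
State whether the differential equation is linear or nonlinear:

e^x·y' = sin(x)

Linear (y and its derivatives appear to the first power only, no products of y terms)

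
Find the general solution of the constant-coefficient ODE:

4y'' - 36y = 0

Characteristic equation: 4r² - 36 = 0
Divide by 4: r² - 9 = 0
Roots: r = 3, -3 (distinct real)
General solution: y = C₁e^(3x) + C₂e^(-3x)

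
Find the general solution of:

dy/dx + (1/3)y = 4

Using integrating factor method:

General solution: y = 12 + Ce^(-x/3)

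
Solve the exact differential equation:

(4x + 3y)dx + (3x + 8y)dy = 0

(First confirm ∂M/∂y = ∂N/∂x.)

Verify exactness: ∂M/∂y = ∂N/∂x ✓
Find F(x,y) such that ∂F/∂x = M, ∂F/∂y = N
Solution: 2x² + 3xy + 4y² = C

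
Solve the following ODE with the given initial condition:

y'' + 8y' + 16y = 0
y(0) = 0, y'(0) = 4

General solution: y = (C₁ + C₂x)e^(-4x)
Repeated root r = -4
Applying ICs: C₁ = 0, C₂ = 4
Particular solution: y = 4xe^(-4x)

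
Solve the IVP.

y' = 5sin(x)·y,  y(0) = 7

General solution: y = Ce^(-5cos(x))
Applying IC y(0) = 7:
Particular solution: y = 7e^(5(1-cos(x)))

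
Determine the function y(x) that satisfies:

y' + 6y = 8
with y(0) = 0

General solution: y = 4/3 + Ce^(-6x)
Applying y(0) = 0: C = 0 - 4/3 = -4/3
Particular solution: y = 4/3 - (4/3)e^(-6x)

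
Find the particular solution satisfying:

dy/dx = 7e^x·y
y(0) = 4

General solution: y = Ce^(7e^x)
Applying IC y(0) = 4:
Particular solution: y = 4e^(7(e^x - 1))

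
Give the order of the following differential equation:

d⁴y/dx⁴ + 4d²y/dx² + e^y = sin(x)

The order is 4 (highest derivative is of order 4).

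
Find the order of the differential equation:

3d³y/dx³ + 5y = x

The order is 3 (highest derivative is of order 3).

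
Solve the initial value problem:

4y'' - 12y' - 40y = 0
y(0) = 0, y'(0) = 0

General solution: y = C₁e^(5x) + C₂e^(-2x)
Applying ICs: C₁ = 0, C₂ = 0
Particular solution: y = 0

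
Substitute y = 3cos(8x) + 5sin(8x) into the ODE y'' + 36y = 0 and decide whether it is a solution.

Verification:
y'' = -192cos(8x) - 320sin(8x)
y'' + 36y ≠ 0 (frequency mismatch: got 64 instead of 36)

No, it is not a solution.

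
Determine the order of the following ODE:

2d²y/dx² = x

The order is 2 (highest derivative is of order 2).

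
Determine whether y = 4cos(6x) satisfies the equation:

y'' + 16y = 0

Verification:
y'' = -144cos(6x)
y'' + 16y ≠ 0 (frequency mismatch: got 36 instead of 16)

No, it is not a solution.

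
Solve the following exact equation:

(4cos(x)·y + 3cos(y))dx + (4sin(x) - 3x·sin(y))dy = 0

Verify exactness: ∂M/∂y = ∂N/∂x ✓
Find F(x,y) such that ∂F/∂x = M, ∂F/∂y = N
Solution: 4sin(x)·y + 3x·cos(y) = C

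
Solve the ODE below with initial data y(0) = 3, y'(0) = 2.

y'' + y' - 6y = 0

General solution: y = C₁e^(2x) + C₂e^(-3x)
Applying ICs: C₁ = 11/5, C₂ = 4/5
Particular solution: y = (11/5)e^(2x) + (4/5)e^(-3x)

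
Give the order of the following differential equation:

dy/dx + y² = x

The order is 1 (highest derivative is of order 1).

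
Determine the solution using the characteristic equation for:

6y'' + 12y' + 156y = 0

Characteristic equation: 6r² + 12r + 156 = 0
Divide by 6: r² + 2r + 26 = 0
Roots: r = -1 ± 5i (complex conjugates)
General solution: y = e^(-x)(C₁cos(5x) + C₂sin(5x))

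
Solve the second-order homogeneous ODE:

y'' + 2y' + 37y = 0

Characteristic equation: r² + 2r + 37 = 0
Roots: r = -1 ± 6i (complex conjugates)
General solution: y = e^(-x)(C₁cos(6x) + C₂sin(6x))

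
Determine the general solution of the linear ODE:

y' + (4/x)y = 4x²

Using integrating factor method:

General solution: y = (4/7)x^3 + Cx^(-4)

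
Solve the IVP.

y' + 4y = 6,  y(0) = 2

General solution: y = 3/2 + Ce^(-4x)
Applying y(0) = 2: C = 2 - 3/2 = 1/2
Particular solution: y = 3/2 + (1/2)e^(-4x)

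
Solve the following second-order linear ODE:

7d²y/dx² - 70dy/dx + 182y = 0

Characteristic equation: 7r² - 70r + 182 = 0
Divide by 7: r² - 10r + 26 = 0
Roots: r = 5 ± i (complex conjugates)
General solution: y = e^(5x)(C₁cos(x) + C₂sin(x))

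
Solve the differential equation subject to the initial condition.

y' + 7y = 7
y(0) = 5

General solution: y = 1 + Ce^(-7x)
Applying y(0) = 5: C = 5 - 1 = 4
Particular solution: y = 1 + 4e^(-7x)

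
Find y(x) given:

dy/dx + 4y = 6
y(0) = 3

General solution: y = 3/2 + Ce^(-4x)
Applying y(0) = 3: C = 3 - 3/2 = 3/2
Particular solution: y = 3/2 + (3/2)e^(-4x)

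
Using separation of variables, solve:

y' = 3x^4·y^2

Separating variables and integrating:
-1/y = 3x^5/5 + C

General solution: y^-1 = (-3/5)x^5 + C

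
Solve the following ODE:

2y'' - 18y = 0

Characteristic equation: 2r² - 18 = 0
Divide by 2: r² - 9 = 0
Roots: r = 3, -3 (distinct real)
General solution: y = C₁e^(3x) + C₂e^(-3x)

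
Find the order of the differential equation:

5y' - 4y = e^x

The order is 1 (highest derivative is of order 1).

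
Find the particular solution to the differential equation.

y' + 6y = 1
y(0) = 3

General solution: y = 1/6 + Ce^(-6x)
Applying y(0) = 3: C = 3 - 1/6 = 17/6
Particular solution: y = 1/6 + (17/6)e^(-6x)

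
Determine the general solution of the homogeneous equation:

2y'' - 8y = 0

Characteristic equation: 2r² - 8 = 0
Divide by 2: r² - 4 = 0
Roots: r = 2, -2 (distinct real)
General solution: y = C₁e^(2x) + C₂e^(-2x)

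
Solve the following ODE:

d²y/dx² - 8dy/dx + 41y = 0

Characteristic equation: r² - 8r + 41 = 0
Roots: r = 4 ± 5i (complex conjugates)
General solution: y = e^(4x)(C₁cos(5x) + C₂sin(5x))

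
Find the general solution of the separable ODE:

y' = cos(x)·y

Separating variables and integrating:
ln|y| = sin(x) + C

General solution: y = Ce^(sin(x))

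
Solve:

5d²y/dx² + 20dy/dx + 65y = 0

Characteristic equation: 5r² + 20r + 65 = 0
Divide by 5: r² + 4r + 13 = 0
Roots: r = -2 ± 3i (complex conjugates)
General solution: y = e^(-2x)(C₁cos(3x) + C₂sin(3x))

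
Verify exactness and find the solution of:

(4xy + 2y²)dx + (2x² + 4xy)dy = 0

Verify exactness: ∂M/∂y = ∂N/∂x ✓
Find F(x,y) such that ∂F/∂x = M, ∂F/∂y = N
Solution: 2x²y + 2xy² = C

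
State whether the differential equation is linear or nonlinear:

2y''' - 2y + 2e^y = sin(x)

Nonlinear (e^y is nonlinear in y)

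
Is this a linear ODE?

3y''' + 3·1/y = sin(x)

No. Nonlinear (1/y term)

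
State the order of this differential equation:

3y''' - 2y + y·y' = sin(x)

The order is 3 (highest derivative is of order 3).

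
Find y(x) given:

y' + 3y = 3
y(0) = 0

General solution: y = 1 + Ce^(-3x)
Applying y(0) = 0: C = 0 - 1 = -1
Particular solution: y = 1 - e^(-3x)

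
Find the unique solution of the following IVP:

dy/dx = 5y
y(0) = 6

General solution: y = Ce^(5x)
Applying IC y(0) = 6:
Particular solution: y = 6e^(5x)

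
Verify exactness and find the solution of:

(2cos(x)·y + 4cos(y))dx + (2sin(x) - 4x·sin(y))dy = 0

Verify exactness: ∂M/∂y = ∂N/∂x ✓
Find F(x,y) such that ∂F/∂x = M, ∂F/∂y = N
Solution: 2sin(x)·y + 4x·cos(y) = C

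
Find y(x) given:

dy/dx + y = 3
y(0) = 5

General solution: y = 3 + Ce^(-x)
Applying y(0) = 5: C = 5 - 3 = 2
Particular solution: y = 3 + 2e^(-x)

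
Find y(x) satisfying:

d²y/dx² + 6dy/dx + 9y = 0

Characteristic equation: r² + 6r + 9 = 0
Factored: (r + 3)² = 0
Repeated root: r = -3
General solution: y = (C₁ + C₂x)e^(-3x)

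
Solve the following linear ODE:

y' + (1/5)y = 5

Using integrating factor method:

General solution: y = 25 + Ce^(-x/5)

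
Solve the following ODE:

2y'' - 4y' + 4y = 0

Characteristic equation: 2r² - 4r + 4 = 0
Divide by 2: r² - 2r + 2 = 0
Roots: r = 1 ± i (complex conjugates)
General solution: y = e^x(C₁cos(x) + C₂sin(x))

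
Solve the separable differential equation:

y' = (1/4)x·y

Separating variables and integrating:
ln|y| = x^2/8 + C

General solution: y = Ce^(x^2/8)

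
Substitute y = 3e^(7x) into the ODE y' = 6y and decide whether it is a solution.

Verification:
y = 3e^(7x)
y' = 21e^(7x)
But 6y = 18e^(7x)
y' ≠ 6y — the derivative does not match

No, it is not a solution.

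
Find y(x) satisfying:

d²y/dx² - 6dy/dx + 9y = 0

Characteristic equation: r² - 6r + 9 = 0
Factored: (r - 3)² = 0
Repeated root: r = 3
General solution: y = (C₁ + C₂x)e^(3x)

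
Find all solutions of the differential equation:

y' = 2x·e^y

Separating variables and integrating:
-e^(-y) = x² + C

General solution: y = -ln(C - x²)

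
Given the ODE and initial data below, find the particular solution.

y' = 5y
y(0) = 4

General solution: y = Ce^(5x)
Applying IC y(0) = 4:
Particular solution: y = 4e^(5x)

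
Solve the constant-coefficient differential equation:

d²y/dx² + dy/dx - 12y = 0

Characteristic equation: r² + r - 12 = 0
Roots: r = 3, -4 (distinct real)
General solution: y = C₁e^(3x) + C₂e^(-4x)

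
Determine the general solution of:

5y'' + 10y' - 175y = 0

Characteristic equation: 5r² + 10r - 175 = 0
Divide by 5: r² + 2r - 35 = 0
Roots: r = 5, -7 (distinct real)
General solution: y = C₁e^(5x) + C₂e^(-7x)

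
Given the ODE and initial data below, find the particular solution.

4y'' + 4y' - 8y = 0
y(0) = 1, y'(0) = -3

General solution: y = C₁e^x + C₂e^(-2x)
Applying ICs: C₁ = -1/3, C₂ = 4/3
Particular solution: y = -(1/3)e^x + (4/3)e^(-2x)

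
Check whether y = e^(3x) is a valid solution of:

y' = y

Verification:
y = e^(3x)
y' = 3e^(3x)
But y = e^(3x)
y' ≠ y — the derivative does not match

No, it is not a solution.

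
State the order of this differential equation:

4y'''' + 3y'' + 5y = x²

The order is 4 (highest derivative is of order 4).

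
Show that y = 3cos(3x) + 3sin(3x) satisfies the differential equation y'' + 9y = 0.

Verification:
y'' = -27cos(3x) - 27sin(3x)
y'' + 9y = 0 ✓

Yes, it is a solution.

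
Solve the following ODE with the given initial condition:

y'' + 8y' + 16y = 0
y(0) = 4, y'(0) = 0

General solution: y = (C₁ + C₂x)e^(-4x)
Repeated root r = -4
Applying ICs: C₁ = 4, C₂ = 16
Particular solution: y = (4 + 16x)e^(-4x)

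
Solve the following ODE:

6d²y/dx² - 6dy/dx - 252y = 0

Characteristic equation: 6r² - 6r - 252 = 0
Divide by 6: r² - r - 42 = 0
Roots: r = 7, -6 (distinct real)
General solution: y = C₁e^(7x) + C₂e^(-6x)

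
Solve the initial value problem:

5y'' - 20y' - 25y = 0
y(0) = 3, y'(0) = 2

General solution: y = C₁e^(5x) + C₂e^(-x)
Applying ICs: C₁ = 5/6, C₂ = 13/6
Particular solution: y = (5/6)e^(5x) + (13/6)e^(-x)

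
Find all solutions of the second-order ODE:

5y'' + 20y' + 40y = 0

Characteristic equation: 5r² + 20r + 40 = 0
Divide by 5: r² + 4r + 8 = 0
Roots: r = -2 ± 2i (complex conjugates)
General solution: y = e^(-2x)(C₁cos(2x) + C₂sin(2x))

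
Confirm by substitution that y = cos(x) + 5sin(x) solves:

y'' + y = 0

Verification:
y'' = -cos(x) - 5sin(x)
y'' + y = 0 ✓

Yes, it is a solution.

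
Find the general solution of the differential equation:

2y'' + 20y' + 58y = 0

Characteristic equation: 2r² + 20r + 58 = 0
Divide by 2: r² + 10r + 29 = 0
Roots: r = -5 ± 2i (complex conjugates)
General solution: y = e^(-5x)(C₁cos(2x) + C₂sin(2x))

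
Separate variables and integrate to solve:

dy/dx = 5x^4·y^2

Separating variables and integrating:
-1/y = x^5 + C

General solution: y^-1 = -x^5 + C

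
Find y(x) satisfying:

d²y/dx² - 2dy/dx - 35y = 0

Characteristic equation: r² - 2r - 35 = 0
Roots: r = 7, -5 (distinct real)
General solution: y = C₁e^(7x) + C₂e^(-5x)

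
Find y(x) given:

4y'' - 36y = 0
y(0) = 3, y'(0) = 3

General solution: y = C₁e^(3x) + C₂e^(-3x)
Applying ICs: C₁ = 2, C₂ = 1
Particular solution: y = 2e^(3x) + e^(-3x)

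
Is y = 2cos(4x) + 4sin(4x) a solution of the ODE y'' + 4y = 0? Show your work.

Verification:
y'' = -32cos(4x) - 64sin(4x)
y'' + 4y ≠ 0 (frequency mismatch: got 16 instead of 4)

No, it is not a solution.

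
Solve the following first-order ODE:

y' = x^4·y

Separating variables and integrating:
ln|y| = x^5/5 + C

General solution: y = Ce^(x^5/5)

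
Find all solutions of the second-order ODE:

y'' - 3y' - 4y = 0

Characteristic equation: r² - 3r - 4 = 0
Roots: r = 4, -1 (distinct real)
General solution: y = C₁e^(4x) + C₂e^(-x)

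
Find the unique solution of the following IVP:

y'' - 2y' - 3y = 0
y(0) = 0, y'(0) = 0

General solution: y = C₁e^(3x) + C₂e^(-x)
Applying ICs: C₁ = 0, C₂ = 0
Particular solution: y = 0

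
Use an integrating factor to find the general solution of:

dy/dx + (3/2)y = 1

Using integrating factor method:

General solution: y = 2/3 + Ce^(-3x/2)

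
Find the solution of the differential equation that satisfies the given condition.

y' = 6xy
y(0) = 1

General solution: y = Ce^(3x²)
Applying IC y(0) = 1:
Particular solution: y = e^(3x²)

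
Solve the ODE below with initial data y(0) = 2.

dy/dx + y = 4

General solution: y = 4 + Ce^(-x)
Applying y(0) = 2: C = 2 - 4 = -2
Particular solution: y = 4 - 2e^(-x)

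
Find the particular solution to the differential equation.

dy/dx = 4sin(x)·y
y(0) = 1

General solution: y = Ce^(-4cos(x))
Applying IC y(0) = 1:
Particular solution: y = e^(4(1-cos(x)))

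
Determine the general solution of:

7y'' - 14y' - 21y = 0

Characteristic equation: 7r² - 14r - 21 = 0
Divide by 7: r² - 2r - 3 = 0
Roots: r = 3, -1 (distinct real)
General solution: y = C₁e^(3x) + C₂e^(-x)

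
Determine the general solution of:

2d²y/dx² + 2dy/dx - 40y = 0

Characteristic equation: 2r² + 2r - 40 = 0
Divide by 2: r² + r - 20 = 0
Roots: r = 4, -5 (distinct real)
General solution: y = C₁e^(4x) + C₂e^(-5x)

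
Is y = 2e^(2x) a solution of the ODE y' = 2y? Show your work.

Verification:
y = 2e^(2x)
y' = 4e^(2x)
2y = 4e^(2x)
y' = 2y ✓

Yes, it is a solution.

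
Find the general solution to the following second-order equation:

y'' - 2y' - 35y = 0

Characteristic equation: r² - 2r - 35 = 0
Roots: r = 7, -5 (distinct real)
General solution: y = C₁e^(7x) + C₂e^(-5x)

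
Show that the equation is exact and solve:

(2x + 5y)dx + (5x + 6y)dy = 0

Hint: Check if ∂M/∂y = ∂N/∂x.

Verify exactness: ∂M/∂y = ∂N/∂x ✓
Find F(x,y) such that ∂F/∂x = M, ∂F/∂y = N
Solution: x² + 5xy + 3y² = C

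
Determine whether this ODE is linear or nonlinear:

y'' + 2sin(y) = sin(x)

Nonlinear (sin(y) is nonlinear in y)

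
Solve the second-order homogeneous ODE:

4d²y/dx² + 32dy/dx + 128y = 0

Characteristic equation: 4r² + 32r + 128 = 0
Divide by 4: r² + 8r + 32 = 0
Roots: r = -4 ± 4i (complex conjugates)
General solution: y = e^(-4x)(C₁cos(4x) + C₂sin(4x))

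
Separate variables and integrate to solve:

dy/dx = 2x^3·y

Separating variables and integrating:
ln|y| = x^4/2 + C

General solution: y = Ce^(x^4/2)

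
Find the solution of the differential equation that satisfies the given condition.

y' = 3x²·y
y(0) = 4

General solution: y = Ce^(x³)
Applying IC y(0) = 4:
Particular solution: y = 4e^(x³)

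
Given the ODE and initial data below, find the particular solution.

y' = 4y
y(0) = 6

General solution: y = Ce^(4x)
Applying IC y(0) = 6:
Particular solution: y = 6e^(4x)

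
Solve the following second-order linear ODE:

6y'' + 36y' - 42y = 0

Characteristic equation: 6r² + 36r - 42 = 0
Divide by 6: r² + 6r - 7 = 0
Roots: r = 1, -7 (distinct real)
General solution: y = C₁e^x + C₂e^(-7x)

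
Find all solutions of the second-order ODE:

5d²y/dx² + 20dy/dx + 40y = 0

Characteristic equation: 5r² + 20r + 40 = 0
Divide by 5: r² + 4r + 8 = 0
Roots: r = -2 ± 2i (complex conjugates)
General solution: y = e^(-2x)(C₁cos(2x) + C₂sin(2x))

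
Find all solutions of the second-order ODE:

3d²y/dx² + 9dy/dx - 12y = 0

Characteristic equation: 3r² + 9r - 12 = 0
Divide by 3: r² + 3r - 4 = 0
Roots: r = 1, -4 (distinct real)
General solution: y = C₁e^x + C₂e^(-4x)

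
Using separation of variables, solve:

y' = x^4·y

Separating variables and integrating:
ln|y| = x^5/5 + C

General solution: y = Ce^(x^5/5)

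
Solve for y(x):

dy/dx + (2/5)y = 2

Using integrating factor method:

General solution: y = 5 + Ce^(-2x/5)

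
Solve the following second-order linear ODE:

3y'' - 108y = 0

Characteristic equation: 3r² - 108 = 0
Divide by 3: r² - 36 = 0
Roots: r = 6, -6 (distinct real)
General solution: y = C₁e^(6x) + C₂e^(-6x)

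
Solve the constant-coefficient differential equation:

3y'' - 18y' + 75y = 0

Characteristic equation: 3r² - 18r + 75 = 0
Divide by 3: r² - 6r + 25 = 0
Roots: r = 3 ± 4i (complex conjugates)
General solution: y = e^(3x)(C₁cos(4x) + C₂sin(4x))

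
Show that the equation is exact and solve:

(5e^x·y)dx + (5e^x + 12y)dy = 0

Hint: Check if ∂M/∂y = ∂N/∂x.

Verify exactness: ∂M/∂y = ∂N/∂x ✓
Find F(x,y) such that ∂F/∂x = M, ∂F/∂y = N
Solution: 5e^x·y + 6y² = C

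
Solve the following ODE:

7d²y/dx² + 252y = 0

Characteristic equation: 7r² + 252 = 0
Divide by 7: r² + 36 = 0
Roots: r = ±6i (complex conjugates)
General solution: y = C₁cos(6x) + C₂sin(6x)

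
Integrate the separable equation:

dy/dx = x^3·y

Separating variables and integrating:
ln|y| = x^4/4 + C

General solution: y = Ce^(x^4/4)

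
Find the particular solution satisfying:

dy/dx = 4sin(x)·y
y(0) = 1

General solution: y = Ce^(-4cos(x))
Applying IC y(0) = 1:
Particular solution: y = e^(4(1-cos(x)))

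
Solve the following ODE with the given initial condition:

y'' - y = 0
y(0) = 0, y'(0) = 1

General solution: y = C₁e^x + C₂e^(-x)
Applying ICs: C₁ = 1/2, C₂ = -1/2
Particular solution: y = (1/2)e^x - (1/2)e^(-x)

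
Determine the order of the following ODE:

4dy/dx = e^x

The order is 1 (highest derivative is of order 1).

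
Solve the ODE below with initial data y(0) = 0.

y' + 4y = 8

General solution: y = 2 + Ce^(-4x)
Applying y(0) = 0: C = 0 - 2 = -2
Particular solution: y = 2 - 2e^(-4x)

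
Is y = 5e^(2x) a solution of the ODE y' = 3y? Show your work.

Verification:
y = 5e^(2x)
y' = 10e^(2x)
But 3y = 15e^(2x)
y' ≠ 3y — the derivative does not match

No, it is not a solution.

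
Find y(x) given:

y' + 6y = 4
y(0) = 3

General solution: y = 2/3 + Ce^(-6x)
Applying y(0) = 3: C = 3 - 2/3 = 7/3
Particular solution: y = 2/3 + (7/3)e^(-6x)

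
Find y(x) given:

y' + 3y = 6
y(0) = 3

General solution: y = 2 + Ce^(-3x)
Applying y(0) = 3: C = 3 - 2 = 1
Particular solution: y = 2 + e^(-3x)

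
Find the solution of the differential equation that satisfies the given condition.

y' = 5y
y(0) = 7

General solution: y = Ce^(5x)
Applying IC y(0) = 7:
Particular solution: y = 7e^(5x)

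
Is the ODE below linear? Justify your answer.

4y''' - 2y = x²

Yes. Linear (y and its derivatives appear to the first power only, no products of y terms)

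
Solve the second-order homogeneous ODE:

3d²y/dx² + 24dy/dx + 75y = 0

Characteristic equation: 3r² + 24r + 75 = 0
Divide by 3: r² + 8r + 25 = 0
Roots: r = -4 ± 3i (complex conjugates)
General solution: y = e^(-4x)(C₁cos(3x) + C₂sin(3x))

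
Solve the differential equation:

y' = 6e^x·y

Separating variables and integrating:
ln|y| = 6e^x + C

General solution: y = Ce^(6e^x)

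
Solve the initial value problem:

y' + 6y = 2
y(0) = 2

General solution: y = 1/3 + Ce^(-6x)
Applying y(0) = 2: C = 2 - 1/3 = 5/3
Particular solution: y = 1/3 + (5/3)e^(-6x)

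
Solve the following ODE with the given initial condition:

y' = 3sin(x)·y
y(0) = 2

General solution: y = Ce^(-3cos(x))
Applying IC y(0) = 2:
Particular solution: y = 2e^(3(1-cos(x)))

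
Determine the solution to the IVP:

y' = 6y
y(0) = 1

General solution: y = Ce^(6x)
Applying IC y(0) = 1:
Particular solution: y = e^(6x)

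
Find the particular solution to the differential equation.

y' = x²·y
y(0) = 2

General solution: y = Ce^(x³/3)
Applying IC y(0) = 2:
Particular solution: y = 2e^(x³/3)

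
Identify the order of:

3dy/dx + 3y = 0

The order is 1 (highest derivative is of order 1).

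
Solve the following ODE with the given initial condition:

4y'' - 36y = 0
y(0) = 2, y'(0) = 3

General solution: y = C₁e^(3x) + C₂e^(-3x)
Applying ICs: C₁ = 3/2, C₂ = 1/2
Particular solution: y = (3/2)e^(3x) + (1/2)e^(-3x)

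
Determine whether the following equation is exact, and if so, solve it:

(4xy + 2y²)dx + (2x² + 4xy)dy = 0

Verify exactness: ∂M/∂y = ∂N/∂x ✓
Find F(x,y) such that ∂F/∂x = M, ∂F/∂y = N
Solution: 2x²y + 2xy² = C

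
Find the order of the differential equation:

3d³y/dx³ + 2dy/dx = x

The order is 3 (highest derivative is of order 3).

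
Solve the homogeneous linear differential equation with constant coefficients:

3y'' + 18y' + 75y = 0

Characteristic equation: 3r² + 18r + 75 = 0
Divide by 3: r² + 6r + 25 = 0
Roots: r = -3 ± 4i (complex conjugates)
General solution: y = e^(-3x)(C₁cos(4x) + C₂sin(4x))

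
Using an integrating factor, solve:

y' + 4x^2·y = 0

Using integrating factor method:

General solution: y = Ce^(-4x^3/3)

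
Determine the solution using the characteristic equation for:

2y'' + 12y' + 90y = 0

Characteristic equation: 2r² + 12r + 90 = 0
Divide by 2: r² + 6r + 45 = 0
Roots: r = -3 ± 6i (complex conjugates)
General solution: y = e^(-3x)(C₁cos(6x) + C₂sin(6x))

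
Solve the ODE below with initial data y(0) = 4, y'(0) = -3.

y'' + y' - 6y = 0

General solution: y = C₁e^(2x) + C₂e^(-3x)
Applying ICs: C₁ = 9/5, C₂ = 11/5
Particular solution: y = (9/5)e^(2x) + (11/5)e^(-3x)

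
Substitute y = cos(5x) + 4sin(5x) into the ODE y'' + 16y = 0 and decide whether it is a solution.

Verification:
y'' = -25cos(5x) - 100sin(5x)
y'' + 16y ≠ 0 (frequency mismatch: got 25 instead of 16)

No, it is not a solution.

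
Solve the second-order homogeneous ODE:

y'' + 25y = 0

Characteristic equation: r² + 25 = 0
Roots: r = ±5i (complex conjugates)
General solution: y = C₁cos(5x) + C₂sin(5x)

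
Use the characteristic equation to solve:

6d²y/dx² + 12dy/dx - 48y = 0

Characteristic equation: 6r² + 12r - 48 = 0
Divide by 6: r² + 2r - 8 = 0
Roots: r = 2, -4 (distinct real)
General solution: y = C₁e^(2x) + C₂e^(-4x)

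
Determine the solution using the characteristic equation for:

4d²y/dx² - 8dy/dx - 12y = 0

Characteristic equation: 4r² - 8r - 12 = 0
Divide by 4: r² - 2r - 3 = 0
Roots: r = 3, -1 (distinct real)
General solution: y = C₁e^(3x) + C₂e^(-x)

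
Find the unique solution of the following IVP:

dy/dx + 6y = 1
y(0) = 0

General solution: y = 1/6 + Ce^(-6x)
Applying y(0) = 0: C = 0 - 1/6 = -1/6
Particular solution: y = 1/6 - (1/6)e^(-6x)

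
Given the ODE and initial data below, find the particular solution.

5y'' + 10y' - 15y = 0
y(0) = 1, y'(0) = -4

General solution: y = C₁e^x + C₂e^(-3x)
Applying ICs: C₁ = -1/4, C₂ = 5/4
Particular solution: y = -(1/4)e^x + (5/4)e^(-3x)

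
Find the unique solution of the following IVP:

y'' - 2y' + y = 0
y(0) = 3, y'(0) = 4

General solution: y = (C₁ + C₂x)e^x
Repeated root r = 1
Applying ICs: C₁ = 3, C₂ = 1
Particular solution: y = (3 + x)e^x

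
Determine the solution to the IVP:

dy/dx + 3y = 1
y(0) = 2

General solution: y = 1/3 + Ce^(-3x)
Applying y(0) = 2: C = 2 - 1/3 = 5/3
Particular solution: y = 1/3 + (5/3)e^(-3x)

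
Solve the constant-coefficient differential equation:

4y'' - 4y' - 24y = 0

Characteristic equation: 4r² - 4r - 24 = 0
Divide by 4: r² - r - 6 = 0
Roots: r = 3, -2 (distinct real)
General solution: y = C₁e^(3x) + C₂e^(-2x)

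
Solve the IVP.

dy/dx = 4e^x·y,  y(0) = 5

General solution: y = Ce^(4e^x)
Applying IC y(0) = 5:
Particular solution: y = 5e^(4(e^x - 1))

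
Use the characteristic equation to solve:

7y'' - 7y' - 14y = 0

Characteristic equation: 7r² - 7r - 14 = 0
Divide by 7: r² - r - 2 = 0
Roots: r = 2, -1 (distinct real)
General solution: y = C₁e^(2x) + C₂e^(-x)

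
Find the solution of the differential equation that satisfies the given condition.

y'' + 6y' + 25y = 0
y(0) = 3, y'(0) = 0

General solution: y = e^(-3x)(C₁cos(4x) + C₂sin(4x))
Complex roots r = -3 ± 4i
Applying ICs: C₁ = 3, C₂ = 9/4
Particular solution: y = e^(-3x)(3cos(4x) + (9/4)sin(4x))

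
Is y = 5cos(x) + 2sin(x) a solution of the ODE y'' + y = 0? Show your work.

Verification:
y'' = -5cos(x) - 2sin(x)
y'' + y = 0 ✓

Yes, it is a solution.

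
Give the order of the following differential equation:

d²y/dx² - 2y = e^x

The order is 2 (highest derivative is of order 2).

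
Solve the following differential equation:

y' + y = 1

Using integrating factor method:

General solution: y = 1 + Ce^(-x)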